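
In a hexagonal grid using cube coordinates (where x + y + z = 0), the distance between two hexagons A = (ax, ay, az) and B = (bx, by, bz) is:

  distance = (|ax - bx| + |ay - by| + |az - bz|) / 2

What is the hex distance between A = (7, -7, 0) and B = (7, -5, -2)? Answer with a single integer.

Answer: 2

Derivation:
|ax - bx| = |7 - 7| = 0
|ay - by| = |-7 - (-5)| = 2
|az - bz| = |0 - (-2)| = 2
distance = (0 + 2 + 2) / 2 = 4 / 2 = 2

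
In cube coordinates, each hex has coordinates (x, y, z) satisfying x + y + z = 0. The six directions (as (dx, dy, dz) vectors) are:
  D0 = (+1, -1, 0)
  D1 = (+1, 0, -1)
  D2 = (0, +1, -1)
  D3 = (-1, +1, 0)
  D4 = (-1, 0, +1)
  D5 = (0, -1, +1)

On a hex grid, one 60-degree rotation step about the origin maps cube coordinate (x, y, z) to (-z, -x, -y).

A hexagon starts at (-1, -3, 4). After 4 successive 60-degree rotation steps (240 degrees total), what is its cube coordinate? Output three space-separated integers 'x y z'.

Answer: 4 -1 -3

Derivation:
Start: (-1, -3, 4)
Step 1: (-1, -3, 4) -> (-(4), -(-1), -(-3)) = (-4, 1, 3)
Step 2: (-4, 1, 3) -> (-(3), -(-4), -(1)) = (-3, 4, -1)
Step 3: (-3, 4, -1) -> (-(-1), -(-3), -(4)) = (1, 3, -4)
Step 4: (1, 3, -4) -> (-(-4), -(1), -(3)) = (4, -1, -3)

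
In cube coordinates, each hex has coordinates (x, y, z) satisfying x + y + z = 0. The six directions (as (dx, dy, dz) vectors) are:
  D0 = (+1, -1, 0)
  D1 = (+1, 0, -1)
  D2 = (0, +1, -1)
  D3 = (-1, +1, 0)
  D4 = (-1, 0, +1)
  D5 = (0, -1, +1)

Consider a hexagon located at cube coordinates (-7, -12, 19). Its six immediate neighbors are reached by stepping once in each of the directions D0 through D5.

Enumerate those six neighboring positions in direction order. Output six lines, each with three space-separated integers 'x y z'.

Answer: -6 -13 19
-6 -12 18
-7 -11 18
-8 -11 19
-8 -12 20
-7 -13 20

Derivation:
Center: (-7, -12, 19). Add each direction:
  D0: (-7, -12, 19) + (1, -1, 0) = (-6, -13, 19)
  D1: (-7, -12, 19) + (1, 0, -1) = (-6, -12, 18)
  D2: (-7, -12, 19) + (0, 1, -1) = (-7, -11, 18)
  D3: (-7, -12, 19) + (-1, 1, 0) = (-8, -11, 19)
  D4: (-7, -12, 19) + (-1, 0, 1) = (-8, -12, 20)
  D5: (-7, -12, 19) + (0, -1, 1) = (-7, -13, 20)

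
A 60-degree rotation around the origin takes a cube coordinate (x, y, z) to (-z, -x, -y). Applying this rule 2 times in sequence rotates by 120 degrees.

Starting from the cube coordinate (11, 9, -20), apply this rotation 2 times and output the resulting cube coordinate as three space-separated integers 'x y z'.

Start: (11, 9, -20)
Step 1: (11, 9, -20) -> (-(-20), -(11), -(9)) = (20, -11, -9)
Step 2: (20, -11, -9) -> (-(-9), -(20), -(-11)) = (9, -20, 11)

Answer: 9 -20 11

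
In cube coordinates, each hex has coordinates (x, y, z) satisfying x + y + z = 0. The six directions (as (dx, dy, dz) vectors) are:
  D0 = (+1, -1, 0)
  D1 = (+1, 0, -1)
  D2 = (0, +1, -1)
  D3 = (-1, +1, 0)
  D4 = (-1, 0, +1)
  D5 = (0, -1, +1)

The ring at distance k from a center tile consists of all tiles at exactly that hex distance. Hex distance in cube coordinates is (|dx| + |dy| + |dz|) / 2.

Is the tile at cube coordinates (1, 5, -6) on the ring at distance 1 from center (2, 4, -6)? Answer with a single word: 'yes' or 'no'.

|px - cx| = |1 - 2| = 1
|py - cy| = |5 - 4| = 1
|pz - cz| = |-6 - (-6)| = 0
distance = (1+1+0)/2 = 2/2 = 1
radius = 1; distance == radius -> yes

Answer: yes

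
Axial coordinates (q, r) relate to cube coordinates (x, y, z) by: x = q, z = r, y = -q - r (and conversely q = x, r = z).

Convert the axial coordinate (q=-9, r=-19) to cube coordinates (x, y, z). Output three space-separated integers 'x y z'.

Answer: -9 28 -19

Derivation:
x = q = -9
z = r = -19
y = -x - z = -(-9) - (-19) = 28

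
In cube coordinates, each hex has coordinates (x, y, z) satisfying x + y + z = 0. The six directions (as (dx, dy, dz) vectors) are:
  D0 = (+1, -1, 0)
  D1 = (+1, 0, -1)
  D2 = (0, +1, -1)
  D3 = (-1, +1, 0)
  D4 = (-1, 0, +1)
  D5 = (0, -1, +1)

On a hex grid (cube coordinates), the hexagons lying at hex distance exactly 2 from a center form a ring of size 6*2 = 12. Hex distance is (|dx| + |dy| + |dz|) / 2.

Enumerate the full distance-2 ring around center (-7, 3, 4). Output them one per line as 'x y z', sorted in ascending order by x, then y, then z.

Walk ring at distance 2 from (-7, 3, 4):
Start at center + D4*2 = (-9, 3, 6)
  hex 0: (-9, 3, 6)
  hex 1: (-8, 2, 6)
  hex 2: (-7, 1, 6)
  hex 3: (-6, 1, 5)
  hex 4: (-5, 1, 4)
  hex 5: (-5, 2, 3)
  hex 6: (-5, 3, 2)
  hex 7: (-6, 4, 2)
  hex 8: (-7, 5, 2)
  hex 9: (-8, 5, 3)
  hex 10: (-9, 5, 4)
  hex 11: (-9, 4, 5)
Sorted: 12 hexes.

Answer: -9 3 6
-9 4 5
-9 5 4
-8 2 6
-8 5 3
-7 1 6
-7 5 2
-6 1 5
-6 4 2
-5 1 4
-5 2 3
-5 3 2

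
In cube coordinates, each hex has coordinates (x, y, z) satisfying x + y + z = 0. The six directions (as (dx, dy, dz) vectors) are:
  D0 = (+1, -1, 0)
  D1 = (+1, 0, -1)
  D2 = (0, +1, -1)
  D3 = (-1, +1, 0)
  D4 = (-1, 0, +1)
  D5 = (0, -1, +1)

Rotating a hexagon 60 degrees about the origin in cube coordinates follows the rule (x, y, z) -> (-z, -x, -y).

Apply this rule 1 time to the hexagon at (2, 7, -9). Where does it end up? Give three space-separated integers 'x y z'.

Start: (2, 7, -9)
Step 1: (2, 7, -9) -> (-(-9), -(2), -(7)) = (9, -2, -7)

Answer: 9 -2 -7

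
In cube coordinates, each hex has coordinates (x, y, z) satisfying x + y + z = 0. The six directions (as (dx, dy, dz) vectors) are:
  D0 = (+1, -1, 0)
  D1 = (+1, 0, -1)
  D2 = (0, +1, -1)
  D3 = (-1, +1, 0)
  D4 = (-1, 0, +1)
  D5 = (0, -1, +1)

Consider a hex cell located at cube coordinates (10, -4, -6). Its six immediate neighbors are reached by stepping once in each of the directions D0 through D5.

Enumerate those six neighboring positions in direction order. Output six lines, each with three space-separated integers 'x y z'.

Center: (10, -4, -6). Add each direction:
  D0: (10, -4, -6) + (1, -1, 0) = (11, -5, -6)
  D1: (10, -4, -6) + (1, 0, -1) = (11, -4, -7)
  D2: (10, -4, -6) + (0, 1, -1) = (10, -3, -7)
  D3: (10, -4, -6) + (-1, 1, 0) = (9, -3, -6)
  D4: (10, -4, -6) + (-1, 0, 1) = (9, -4, -5)
  D5: (10, -4, -6) + (0, -1, 1) = (10, -5, -5)

Answer: 11 -5 -6
11 -4 -7
10 -3 -7
9 -3 -6
9 -4 -5
10 -5 -5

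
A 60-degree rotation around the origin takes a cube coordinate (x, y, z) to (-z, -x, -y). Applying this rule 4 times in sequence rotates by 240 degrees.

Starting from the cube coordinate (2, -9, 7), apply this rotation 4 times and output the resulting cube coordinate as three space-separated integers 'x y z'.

Answer: 7 2 -9

Derivation:
Start: (2, -9, 7)
Step 1: (2, -9, 7) -> (-(7), -(2), -(-9)) = (-7, -2, 9)
Step 2: (-7, -2, 9) -> (-(9), -(-7), -(-2)) = (-9, 7, 2)
Step 3: (-9, 7, 2) -> (-(2), -(-9), -(7)) = (-2, 9, -7)
Step 4: (-2, 9, -7) -> (-(-7), -(-2), -(9)) = (7, 2, -9)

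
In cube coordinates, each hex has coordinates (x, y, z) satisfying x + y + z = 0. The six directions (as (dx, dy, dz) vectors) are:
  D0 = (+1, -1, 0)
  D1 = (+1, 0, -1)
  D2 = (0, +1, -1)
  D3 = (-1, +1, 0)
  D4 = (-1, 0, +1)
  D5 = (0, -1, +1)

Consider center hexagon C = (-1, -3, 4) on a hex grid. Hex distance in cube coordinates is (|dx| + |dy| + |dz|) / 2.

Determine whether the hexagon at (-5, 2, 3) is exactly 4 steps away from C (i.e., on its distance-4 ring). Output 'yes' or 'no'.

|px - cx| = |-5 - (-1)| = 4
|py - cy| = |2 - (-3)| = 5
|pz - cz| = |3 - 4| = 1
distance = (4+5+1)/2 = 10/2 = 5
radius = 4; distance != radius -> no

Answer: no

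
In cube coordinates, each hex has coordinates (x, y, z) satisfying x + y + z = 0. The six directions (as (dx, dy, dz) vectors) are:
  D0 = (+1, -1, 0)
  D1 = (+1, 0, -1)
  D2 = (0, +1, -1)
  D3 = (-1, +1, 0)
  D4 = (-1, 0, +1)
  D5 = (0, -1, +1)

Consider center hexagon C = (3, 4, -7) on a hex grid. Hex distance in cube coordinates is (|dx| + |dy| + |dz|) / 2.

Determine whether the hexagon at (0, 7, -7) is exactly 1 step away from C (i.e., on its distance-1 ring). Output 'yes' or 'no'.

Answer: no

Derivation:
|px - cx| = |0 - 3| = 3
|py - cy| = |7 - 4| = 3
|pz - cz| = |-7 - (-7)| = 0
distance = (3+3+0)/2 = 6/2 = 3
radius = 1; distance != radius -> no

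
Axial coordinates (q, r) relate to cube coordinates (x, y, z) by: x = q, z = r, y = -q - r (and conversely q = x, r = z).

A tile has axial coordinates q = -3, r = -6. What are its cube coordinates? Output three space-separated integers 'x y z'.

x = q = -3
z = r = -6
y = -x - z = -(-3) - (-6) = 9

Answer: -3 9 -6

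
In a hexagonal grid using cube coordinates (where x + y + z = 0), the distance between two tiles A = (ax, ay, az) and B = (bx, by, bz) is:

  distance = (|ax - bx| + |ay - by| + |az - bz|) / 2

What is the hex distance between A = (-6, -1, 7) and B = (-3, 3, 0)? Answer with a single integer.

|ax - bx| = |-6 - (-3)| = 3
|ay - by| = |-1 - 3| = 4
|az - bz| = |7 - 0| = 7
distance = (3 + 4 + 7) / 2 = 14 / 2 = 7

Answer: 7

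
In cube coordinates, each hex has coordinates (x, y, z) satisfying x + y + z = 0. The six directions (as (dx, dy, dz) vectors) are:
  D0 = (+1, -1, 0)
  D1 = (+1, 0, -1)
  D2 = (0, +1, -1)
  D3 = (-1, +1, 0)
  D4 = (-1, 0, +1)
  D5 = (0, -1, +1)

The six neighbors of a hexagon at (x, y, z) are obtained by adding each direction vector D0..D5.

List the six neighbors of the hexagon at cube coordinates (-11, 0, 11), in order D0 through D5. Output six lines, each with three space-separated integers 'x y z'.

Answer: -10 -1 11
-10 0 10
-11 1 10
-12 1 11
-12 0 12
-11 -1 12

Derivation:
Center: (-11, 0, 11). Add each direction:
  D0: (-11, 0, 11) + (1, -1, 0) = (-10, -1, 11)
  D1: (-11, 0, 11) + (1, 0, -1) = (-10, 0, 10)
  D2: (-11, 0, 11) + (0, 1, -1) = (-11, 1, 10)
  D3: (-11, 0, 11) + (-1, 1, 0) = (-12, 1, 11)
  D4: (-11, 0, 11) + (-1, 0, 1) = (-12, 0, 12)
  D5: (-11, 0, 11) + (0, -1, 1) = (-11, -1, 12)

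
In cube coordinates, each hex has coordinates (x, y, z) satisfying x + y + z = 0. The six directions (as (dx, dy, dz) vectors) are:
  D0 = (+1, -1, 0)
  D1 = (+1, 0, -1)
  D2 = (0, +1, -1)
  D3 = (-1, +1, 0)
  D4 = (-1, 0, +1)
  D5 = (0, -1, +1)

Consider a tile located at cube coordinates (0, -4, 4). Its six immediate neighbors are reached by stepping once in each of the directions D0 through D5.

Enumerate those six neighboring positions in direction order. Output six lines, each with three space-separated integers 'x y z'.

Center: (0, -4, 4). Add each direction:
  D0: (0, -4, 4) + (1, -1, 0) = (1, -5, 4)
  D1: (0, -4, 4) + (1, 0, -1) = (1, -4, 3)
  D2: (0, -4, 4) + (0, 1, -1) = (0, -3, 3)
  D3: (0, -4, 4) + (-1, 1, 0) = (-1, -3, 4)
  D4: (0, -4, 4) + (-1, 0, 1) = (-1, -4, 5)
  D5: (0, -4, 4) + (0, -1, 1) = (0, -5, 5)

Answer: 1 -5 4
1 -4 3
0 -3 3
-1 -3 4
-1 -4 5
0 -5 5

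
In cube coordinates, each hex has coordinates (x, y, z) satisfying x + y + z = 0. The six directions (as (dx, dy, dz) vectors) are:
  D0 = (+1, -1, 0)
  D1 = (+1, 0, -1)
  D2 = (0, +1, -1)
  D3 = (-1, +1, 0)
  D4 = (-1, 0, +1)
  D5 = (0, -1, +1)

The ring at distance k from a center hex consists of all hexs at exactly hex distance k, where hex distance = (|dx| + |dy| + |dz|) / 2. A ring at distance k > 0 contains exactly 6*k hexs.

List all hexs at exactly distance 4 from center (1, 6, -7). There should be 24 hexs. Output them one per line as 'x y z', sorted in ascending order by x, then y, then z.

Answer: -3 6 -3
-3 7 -4
-3 8 -5
-3 9 -6
-3 10 -7
-2 5 -3
-2 10 -8
-1 4 -3
-1 10 -9
0 3 -3
0 10 -10
1 2 -3
1 10 -11
2 2 -4
2 9 -11
3 2 -5
3 8 -11
4 2 -6
4 7 -11
5 2 -7
5 3 -8
5 4 -9
5 5 -10
5 6 -11

Derivation:
Walk ring at distance 4 from (1, 6, -7):
Start at center + D4*4 = (-3, 6, -3)
  hex 0: (-3, 6, -3)
  hex 1: (-2, 5, -3)
  hex 2: (-1, 4, -3)
  hex 3: (0, 3, -3)
  hex 4: (1, 2, -3)
  hex 5: (2, 2, -4)
  hex 6: (3, 2, -5)
  hex 7: (4, 2, -6)
  hex 8: (5, 2, -7)
  hex 9: (5, 3, -8)
  hex 10: (5, 4, -9)
  hex 11: (5, 5, -10)
  hex 12: (5, 6, -11)
  hex 13: (4, 7, -11)
  hex 14: (3, 8, -11)
  hex 15: (2, 9, -11)
  hex 16: (1, 10, -11)
  hex 17: (0, 10, -10)
  hex 18: (-1, 10, -9)
  hex 19: (-2, 10, -8)
  hex 20: (-3, 10, -7)
  hex 21: (-3, 9, -6)
  hex 22: (-3, 8, -5)
  hex 23: (-3, 7, -4)
Sorted: 24 hexes.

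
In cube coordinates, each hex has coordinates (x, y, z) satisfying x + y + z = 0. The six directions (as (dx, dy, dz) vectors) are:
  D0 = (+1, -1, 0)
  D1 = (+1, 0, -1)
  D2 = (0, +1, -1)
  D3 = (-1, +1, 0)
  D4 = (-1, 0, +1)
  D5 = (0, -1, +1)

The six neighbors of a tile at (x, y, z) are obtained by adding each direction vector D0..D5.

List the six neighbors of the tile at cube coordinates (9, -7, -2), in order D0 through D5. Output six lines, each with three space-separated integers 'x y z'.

Center: (9, -7, -2). Add each direction:
  D0: (9, -7, -2) + (1, -1, 0) = (10, -8, -2)
  D1: (9, -7, -2) + (1, 0, -1) = (10, -7, -3)
  D2: (9, -7, -2) + (0, 1, -1) = (9, -6, -3)
  D3: (9, -7, -2) + (-1, 1, 0) = (8, -6, -2)
  D4: (9, -7, -2) + (-1, 0, 1) = (8, -7, -1)
  D5: (9, -7, -2) + (0, -1, 1) = (9, -8, -1)

Answer: 10 -8 -2
10 -7 -3
9 -6 -3
8 -6 -2
8 -7 -1
9 -8 -1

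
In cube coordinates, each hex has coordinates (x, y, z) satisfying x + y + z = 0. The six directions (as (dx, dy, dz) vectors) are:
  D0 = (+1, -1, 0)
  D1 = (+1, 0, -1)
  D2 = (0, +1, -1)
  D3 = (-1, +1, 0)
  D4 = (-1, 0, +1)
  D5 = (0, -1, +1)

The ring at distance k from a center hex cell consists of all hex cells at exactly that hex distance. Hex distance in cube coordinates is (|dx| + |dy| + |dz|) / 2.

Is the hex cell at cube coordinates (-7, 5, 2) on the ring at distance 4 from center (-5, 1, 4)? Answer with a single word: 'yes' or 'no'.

Answer: yes

Derivation:
|px - cx| = |-7 - (-5)| = 2
|py - cy| = |5 - 1| = 4
|pz - cz| = |2 - 4| = 2
distance = (2+4+2)/2 = 8/2 = 4
radius = 4; distance == radius -> yes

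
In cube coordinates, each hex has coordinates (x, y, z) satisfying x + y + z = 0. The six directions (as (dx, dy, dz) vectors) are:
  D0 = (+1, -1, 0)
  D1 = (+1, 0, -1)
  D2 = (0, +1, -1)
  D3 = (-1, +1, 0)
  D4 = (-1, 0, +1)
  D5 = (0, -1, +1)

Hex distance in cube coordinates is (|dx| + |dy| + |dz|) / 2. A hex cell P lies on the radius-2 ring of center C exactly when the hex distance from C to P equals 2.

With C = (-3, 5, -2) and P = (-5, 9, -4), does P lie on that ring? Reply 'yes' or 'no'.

Answer: no

Derivation:
|px - cx| = |-5 - (-3)| = 2
|py - cy| = |9 - 5| = 4
|pz - cz| = |-4 - (-2)| = 2
distance = (2+4+2)/2 = 8/2 = 4
radius = 2; distance != radius -> no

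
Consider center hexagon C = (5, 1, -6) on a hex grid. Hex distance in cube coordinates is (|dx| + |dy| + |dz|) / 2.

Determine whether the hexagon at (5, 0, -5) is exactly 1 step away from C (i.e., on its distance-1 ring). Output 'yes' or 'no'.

|px - cx| = |5 - 5| = 0
|py - cy| = |0 - 1| = 1
|pz - cz| = |-5 - (-6)| = 1
distance = (0+1+1)/2 = 2/2 = 1
radius = 1; distance == radius -> yes

Answer: yes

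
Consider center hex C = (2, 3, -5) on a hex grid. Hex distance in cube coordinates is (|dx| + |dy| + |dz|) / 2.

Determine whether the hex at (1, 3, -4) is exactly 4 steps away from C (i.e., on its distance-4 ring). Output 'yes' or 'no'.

|px - cx| = |1 - 2| = 1
|py - cy| = |3 - 3| = 0
|pz - cz| = |-4 - (-5)| = 1
distance = (1+0+1)/2 = 2/2 = 1
radius = 4; distance != radius -> no

Answer: no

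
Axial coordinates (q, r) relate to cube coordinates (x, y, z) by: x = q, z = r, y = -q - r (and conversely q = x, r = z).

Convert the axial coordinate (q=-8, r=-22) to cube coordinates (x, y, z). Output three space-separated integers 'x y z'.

x = q = -8
z = r = -22
y = -x - z = -(-8) - (-22) = 30

Answer: -8 30 -22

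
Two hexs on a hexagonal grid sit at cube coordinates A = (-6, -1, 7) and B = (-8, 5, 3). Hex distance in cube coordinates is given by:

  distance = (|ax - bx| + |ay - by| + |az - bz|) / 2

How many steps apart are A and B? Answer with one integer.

Answer: 6

Derivation:
|ax - bx| = |-6 - (-8)| = 2
|ay - by| = |-1 - 5| = 6
|az - bz| = |7 - 3| = 4
distance = (2 + 6 + 4) / 2 = 12 / 2 = 6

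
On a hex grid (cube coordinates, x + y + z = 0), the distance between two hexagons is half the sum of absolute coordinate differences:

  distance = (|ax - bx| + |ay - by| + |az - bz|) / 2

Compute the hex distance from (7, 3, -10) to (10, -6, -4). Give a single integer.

|ax - bx| = |7 - 10| = 3
|ay - by| = |3 - (-6)| = 9
|az - bz| = |-10 - (-4)| = 6
distance = (3 + 9 + 6) / 2 = 18 / 2 = 9

Answer: 9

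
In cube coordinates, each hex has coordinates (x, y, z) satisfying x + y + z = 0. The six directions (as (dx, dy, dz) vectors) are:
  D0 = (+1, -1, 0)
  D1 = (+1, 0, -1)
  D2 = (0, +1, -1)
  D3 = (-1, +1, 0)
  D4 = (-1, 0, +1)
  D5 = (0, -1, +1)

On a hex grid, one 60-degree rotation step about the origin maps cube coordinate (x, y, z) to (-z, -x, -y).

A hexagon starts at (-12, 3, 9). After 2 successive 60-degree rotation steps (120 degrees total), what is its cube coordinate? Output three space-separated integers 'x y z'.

Start: (-12, 3, 9)
Step 1: (-12, 3, 9) -> (-(9), -(-12), -(3)) = (-9, 12, -3)
Step 2: (-9, 12, -3) -> (-(-3), -(-9), -(12)) = (3, 9, -12)

Answer: 3 9 -12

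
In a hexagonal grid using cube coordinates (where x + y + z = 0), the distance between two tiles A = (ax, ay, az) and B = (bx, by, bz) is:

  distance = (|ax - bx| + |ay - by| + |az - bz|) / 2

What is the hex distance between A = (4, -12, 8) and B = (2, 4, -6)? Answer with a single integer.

Answer: 16

Derivation:
|ax - bx| = |4 - 2| = 2
|ay - by| = |-12 - 4| = 16
|az - bz| = |8 - (-6)| = 14
distance = (2 + 16 + 14) / 2 = 32 / 2 = 16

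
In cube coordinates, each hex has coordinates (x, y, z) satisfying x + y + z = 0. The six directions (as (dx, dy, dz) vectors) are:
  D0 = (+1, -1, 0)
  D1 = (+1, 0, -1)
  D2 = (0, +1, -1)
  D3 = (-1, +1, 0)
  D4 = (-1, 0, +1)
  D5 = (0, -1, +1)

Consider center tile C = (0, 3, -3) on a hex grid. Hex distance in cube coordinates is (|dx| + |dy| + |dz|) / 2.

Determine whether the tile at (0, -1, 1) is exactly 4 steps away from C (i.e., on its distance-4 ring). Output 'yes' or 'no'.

Answer: yes

Derivation:
|px - cx| = |0 - 0| = 0
|py - cy| = |-1 - 3| = 4
|pz - cz| = |1 - (-3)| = 4
distance = (0+4+4)/2 = 8/2 = 4
radius = 4; distance == radius -> yes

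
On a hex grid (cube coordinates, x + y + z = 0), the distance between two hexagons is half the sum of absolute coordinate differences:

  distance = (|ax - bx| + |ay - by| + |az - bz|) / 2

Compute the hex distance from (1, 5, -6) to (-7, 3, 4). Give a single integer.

Answer: 10

Derivation:
|ax - bx| = |1 - (-7)| = 8
|ay - by| = |5 - 3| = 2
|az - bz| = |-6 - 4| = 10
distance = (8 + 2 + 10) / 2 = 20 / 2 = 10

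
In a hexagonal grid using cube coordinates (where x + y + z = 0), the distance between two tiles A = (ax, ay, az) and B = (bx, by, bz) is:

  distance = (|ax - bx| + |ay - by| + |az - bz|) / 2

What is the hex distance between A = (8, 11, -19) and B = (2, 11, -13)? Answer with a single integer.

Answer: 6

Derivation:
|ax - bx| = |8 - 2| = 6
|ay - by| = |11 - 11| = 0
|az - bz| = |-19 - (-13)| = 6
distance = (6 + 0 + 6) / 2 = 12 / 2 = 6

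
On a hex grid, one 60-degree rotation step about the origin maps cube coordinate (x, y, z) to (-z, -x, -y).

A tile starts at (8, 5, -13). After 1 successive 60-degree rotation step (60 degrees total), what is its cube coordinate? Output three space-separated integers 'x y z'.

Start: (8, 5, -13)
Step 1: (8, 5, -13) -> (-(-13), -(8), -(5)) = (13, -8, -5)

Answer: 13 -8 -5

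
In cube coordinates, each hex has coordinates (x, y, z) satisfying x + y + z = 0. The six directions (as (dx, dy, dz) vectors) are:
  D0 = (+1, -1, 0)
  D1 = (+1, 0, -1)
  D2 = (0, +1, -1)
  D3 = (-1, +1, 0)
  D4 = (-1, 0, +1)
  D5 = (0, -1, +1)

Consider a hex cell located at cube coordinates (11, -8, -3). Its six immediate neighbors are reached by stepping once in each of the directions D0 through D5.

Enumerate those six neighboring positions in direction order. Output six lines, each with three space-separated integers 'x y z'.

Answer: 12 -9 -3
12 -8 -4
11 -7 -4
10 -7 -3
10 -8 -2
11 -9 -2

Derivation:
Center: (11, -8, -3). Add each direction:
  D0: (11, -8, -3) + (1, -1, 0) = (12, -9, -3)
  D1: (11, -8, -3) + (1, 0, -1) = (12, -8, -4)
  D2: (11, -8, -3) + (0, 1, -1) = (11, -7, -4)
  D3: (11, -8, -3) + (-1, 1, 0) = (10, -7, -3)
  D4: (11, -8, -3) + (-1, 0, 1) = (10, -8, -2)
  D5: (11, -8, -3) + (0, -1, 1) = (11, -9, -2)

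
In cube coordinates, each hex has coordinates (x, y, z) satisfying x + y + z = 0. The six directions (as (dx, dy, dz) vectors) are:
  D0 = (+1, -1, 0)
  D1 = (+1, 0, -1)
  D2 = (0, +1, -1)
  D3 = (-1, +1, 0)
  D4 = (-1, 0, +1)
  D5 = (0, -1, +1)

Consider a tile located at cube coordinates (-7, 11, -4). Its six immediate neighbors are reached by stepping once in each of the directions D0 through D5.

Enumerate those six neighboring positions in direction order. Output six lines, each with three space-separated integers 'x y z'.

Answer: -6 10 -4
-6 11 -5
-7 12 -5
-8 12 -4
-8 11 -3
-7 10 -3

Derivation:
Center: (-7, 11, -4). Add each direction:
  D0: (-7, 11, -4) + (1, -1, 0) = (-6, 10, -4)
  D1: (-7, 11, -4) + (1, 0, -1) = (-6, 11, -5)
  D2: (-7, 11, -4) + (0, 1, -1) = (-7, 12, -5)
  D3: (-7, 11, -4) + (-1, 1, 0) = (-8, 12, -4)
  D4: (-7, 11, -4) + (-1, 0, 1) = (-8, 11, -3)
  D5: (-7, 11, -4) + (0, -1, 1) = (-7, 10, -3)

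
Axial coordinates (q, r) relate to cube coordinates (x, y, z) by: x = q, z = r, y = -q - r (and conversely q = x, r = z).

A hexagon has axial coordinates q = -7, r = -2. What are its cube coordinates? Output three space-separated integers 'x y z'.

Answer: -7 9 -2

Derivation:
x = q = -7
z = r = -2
y = -x - z = -(-7) - (-2) = 9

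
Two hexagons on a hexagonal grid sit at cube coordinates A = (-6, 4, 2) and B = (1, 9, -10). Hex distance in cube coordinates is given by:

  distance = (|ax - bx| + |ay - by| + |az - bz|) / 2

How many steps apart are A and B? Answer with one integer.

|ax - bx| = |-6 - 1| = 7
|ay - by| = |4 - 9| = 5
|az - bz| = |2 - (-10)| = 12
distance = (7 + 5 + 12) / 2 = 24 / 2 = 12

Answer: 12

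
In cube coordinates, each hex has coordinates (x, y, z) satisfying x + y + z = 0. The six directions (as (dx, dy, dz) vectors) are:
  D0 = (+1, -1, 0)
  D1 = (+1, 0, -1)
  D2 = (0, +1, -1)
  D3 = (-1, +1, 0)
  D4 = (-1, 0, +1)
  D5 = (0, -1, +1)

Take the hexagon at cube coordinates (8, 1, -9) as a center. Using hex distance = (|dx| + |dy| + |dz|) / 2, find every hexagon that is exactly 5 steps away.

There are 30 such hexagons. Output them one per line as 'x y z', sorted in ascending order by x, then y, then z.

Answer: 3 1 -4
3 2 -5
3 3 -6
3 4 -7
3 5 -8
3 6 -9
4 0 -4
4 6 -10
5 -1 -4
5 6 -11
6 -2 -4
6 6 -12
7 -3 -4
7 6 -13
8 -4 -4
8 6 -14
9 -4 -5
9 5 -14
10 -4 -6
10 4 -14
11 -4 -7
11 3 -14
12 -4 -8
12 2 -14
13 -4 -9
13 -3 -10
13 -2 -11
13 -1 -12
13 0 -13
13 1 -14

Derivation:
Walk ring at distance 5 from (8, 1, -9):
Start at center + D4*5 = (3, 1, -4)
  hex 0: (3, 1, -4)
  hex 1: (4, 0, -4)
  hex 2: (5, -1, -4)
  hex 3: (6, -2, -4)
  hex 4: (7, -3, -4)
  hex 5: (8, -4, -4)
  hex 6: (9, -4, -5)
  hex 7: (10, -4, -6)
  hex 8: (11, -4, -7)
  hex 9: (12, -4, -8)
  hex 10: (13, -4, -9)
  hex 11: (13, -3, -10)
  hex 12: (13, -2, -11)
  hex 13: (13, -1, -12)
  hex 14: (13, 0, -13)
  hex 15: (13, 1, -14)
  hex 16: (12, 2, -14)
  hex 17: (11, 3, -14)
  hex 18: (10, 4, -14)
  hex 19: (9, 5, -14)
  hex 20: (8, 6, -14)
  hex 21: (7, 6, -13)
  hex 22: (6, 6, -12)
  hex 23: (5, 6, -11)
  hex 24: (4, 6, -10)
  hex 25: (3, 6, -9)
  hex 26: (3, 5, -8)
  hex 27: (3, 4, -7)
  hex 28: (3, 3, -6)
  hex 29: (3, 2, -5)
Sorted: 30 hexes.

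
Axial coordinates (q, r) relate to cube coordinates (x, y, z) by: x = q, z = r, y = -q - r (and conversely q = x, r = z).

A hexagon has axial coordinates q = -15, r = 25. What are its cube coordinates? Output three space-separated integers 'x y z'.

x = q = -15
z = r = 25
y = -x - z = -(-15) - (25) = -10

Answer: -15 -10 25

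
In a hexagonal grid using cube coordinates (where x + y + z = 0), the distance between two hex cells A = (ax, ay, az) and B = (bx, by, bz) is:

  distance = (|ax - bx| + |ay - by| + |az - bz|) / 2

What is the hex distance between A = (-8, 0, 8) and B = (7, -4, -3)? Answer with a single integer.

Answer: 15

Derivation:
|ax - bx| = |-8 - 7| = 15
|ay - by| = |0 - (-4)| = 4
|az - bz| = |8 - (-3)| = 11
distance = (15 + 4 + 11) / 2 = 30 / 2 = 15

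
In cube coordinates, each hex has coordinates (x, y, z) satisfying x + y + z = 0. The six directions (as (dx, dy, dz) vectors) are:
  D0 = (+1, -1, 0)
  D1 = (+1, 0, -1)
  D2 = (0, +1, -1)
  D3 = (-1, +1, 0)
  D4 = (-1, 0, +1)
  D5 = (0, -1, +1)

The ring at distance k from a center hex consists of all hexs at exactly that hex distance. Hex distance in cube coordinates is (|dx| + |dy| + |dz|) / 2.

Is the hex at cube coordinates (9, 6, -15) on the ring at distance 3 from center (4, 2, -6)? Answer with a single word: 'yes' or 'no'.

|px - cx| = |9 - 4| = 5
|py - cy| = |6 - 2| = 4
|pz - cz| = |-15 - (-6)| = 9
distance = (5+4+9)/2 = 18/2 = 9
radius = 3; distance != radius -> no

Answer: no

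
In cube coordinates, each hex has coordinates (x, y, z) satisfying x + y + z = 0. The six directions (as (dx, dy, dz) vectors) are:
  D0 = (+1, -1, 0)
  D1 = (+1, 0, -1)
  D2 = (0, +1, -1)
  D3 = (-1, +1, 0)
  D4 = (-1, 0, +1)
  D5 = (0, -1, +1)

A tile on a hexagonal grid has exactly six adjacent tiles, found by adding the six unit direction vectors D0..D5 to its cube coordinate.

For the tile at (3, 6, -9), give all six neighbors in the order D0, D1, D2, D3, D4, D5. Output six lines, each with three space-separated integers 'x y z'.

Answer: 4 5 -9
4 6 -10
3 7 -10
2 7 -9
2 6 -8
3 5 -8

Derivation:
Center: (3, 6, -9). Add each direction:
  D0: (3, 6, -9) + (1, -1, 0) = (4, 5, -9)
  D1: (3, 6, -9) + (1, 0, -1) = (4, 6, -10)
  D2: (3, 6, -9) + (0, 1, -1) = (3, 7, -10)
  D3: (3, 6, -9) + (-1, 1, 0) = (2, 7, -9)
  D4: (3, 6, -9) + (-1, 0, 1) = (2, 6, -8)
  D5: (3, 6, -9) + (0, -1, 1) = (3, 5, -8)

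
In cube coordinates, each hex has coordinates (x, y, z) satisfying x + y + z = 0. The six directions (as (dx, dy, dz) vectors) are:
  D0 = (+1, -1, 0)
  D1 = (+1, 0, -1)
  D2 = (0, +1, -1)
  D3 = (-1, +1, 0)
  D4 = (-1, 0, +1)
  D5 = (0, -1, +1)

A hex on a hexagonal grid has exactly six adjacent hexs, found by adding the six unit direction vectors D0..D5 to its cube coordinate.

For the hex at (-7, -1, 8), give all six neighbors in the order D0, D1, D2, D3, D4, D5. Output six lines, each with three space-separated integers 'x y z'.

Answer: -6 -2 8
-6 -1 7
-7 0 7
-8 0 8
-8 -1 9
-7 -2 9

Derivation:
Center: (-7, -1, 8). Add each direction:
  D0: (-7, -1, 8) + (1, -1, 0) = (-6, -2, 8)
  D1: (-7, -1, 8) + (1, 0, -1) = (-6, -1, 7)
  D2: (-7, -1, 8) + (0, 1, -1) = (-7, 0, 7)
  D3: (-7, -1, 8) + (-1, 1, 0) = (-8, 0, 8)
  D4: (-7, -1, 8) + (-1, 0, 1) = (-8, -1, 9)
  D5: (-7, -1, 8) + (0, -1, 1) = (-7, -2, 9)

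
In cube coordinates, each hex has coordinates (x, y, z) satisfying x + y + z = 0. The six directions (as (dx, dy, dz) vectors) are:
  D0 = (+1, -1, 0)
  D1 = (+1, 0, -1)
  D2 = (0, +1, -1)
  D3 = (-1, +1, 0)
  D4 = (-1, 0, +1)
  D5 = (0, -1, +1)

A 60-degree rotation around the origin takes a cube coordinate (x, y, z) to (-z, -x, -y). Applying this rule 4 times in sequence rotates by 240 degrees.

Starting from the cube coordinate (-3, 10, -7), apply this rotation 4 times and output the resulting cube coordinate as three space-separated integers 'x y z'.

Answer: -7 -3 10

Derivation:
Start: (-3, 10, -7)
Step 1: (-3, 10, -7) -> (-(-7), -(-3), -(10)) = (7, 3, -10)
Step 2: (7, 3, -10) -> (-(-10), -(7), -(3)) = (10, -7, -3)
Step 3: (10, -7, -3) -> (-(-3), -(10), -(-7)) = (3, -10, 7)
Step 4: (3, -10, 7) -> (-(7), -(3), -(-10)) = (-7, -3, 10)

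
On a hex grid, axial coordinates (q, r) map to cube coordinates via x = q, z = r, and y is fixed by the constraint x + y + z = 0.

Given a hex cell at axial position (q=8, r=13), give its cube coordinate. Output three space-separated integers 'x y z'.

x = q = 8
z = r = 13
y = -x - z = -(8) - (13) = -21

Answer: 8 -21 13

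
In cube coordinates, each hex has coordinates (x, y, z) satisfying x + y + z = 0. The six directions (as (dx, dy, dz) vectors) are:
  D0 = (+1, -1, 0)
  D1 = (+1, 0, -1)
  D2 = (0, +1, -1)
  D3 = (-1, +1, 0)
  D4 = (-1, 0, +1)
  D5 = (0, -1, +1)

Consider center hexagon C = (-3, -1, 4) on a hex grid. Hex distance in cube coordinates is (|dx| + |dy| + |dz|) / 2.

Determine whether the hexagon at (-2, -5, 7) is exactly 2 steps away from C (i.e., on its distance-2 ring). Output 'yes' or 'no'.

Answer: no

Derivation:
|px - cx| = |-2 - (-3)| = 1
|py - cy| = |-5 - (-1)| = 4
|pz - cz| = |7 - 4| = 3
distance = (1+4+3)/2 = 8/2 = 4
radius = 2; distance != radius -> no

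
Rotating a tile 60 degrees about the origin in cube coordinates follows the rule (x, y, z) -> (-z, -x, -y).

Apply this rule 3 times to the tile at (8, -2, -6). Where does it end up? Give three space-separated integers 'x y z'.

Answer: -8 2 6

Derivation:
Start: (8, -2, -6)
Step 1: (8, -2, -6) -> (-(-6), -(8), -(-2)) = (6, -8, 2)
Step 2: (6, -8, 2) -> (-(2), -(6), -(-8)) = (-2, -6, 8)
Step 3: (-2, -6, 8) -> (-(8), -(-2), -(-6)) = (-8, 2, 6)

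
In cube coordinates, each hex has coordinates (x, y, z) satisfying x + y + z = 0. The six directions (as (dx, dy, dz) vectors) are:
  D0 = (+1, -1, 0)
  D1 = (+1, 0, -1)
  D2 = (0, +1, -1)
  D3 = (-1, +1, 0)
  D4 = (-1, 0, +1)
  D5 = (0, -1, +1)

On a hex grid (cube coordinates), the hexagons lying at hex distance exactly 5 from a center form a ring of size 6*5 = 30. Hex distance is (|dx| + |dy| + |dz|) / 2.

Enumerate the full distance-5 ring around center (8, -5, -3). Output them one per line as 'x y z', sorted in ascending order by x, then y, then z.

Walk ring at distance 5 from (8, -5, -3):
Start at center + D4*5 = (3, -5, 2)
  hex 0: (3, -5, 2)
  hex 1: (4, -6, 2)
  hex 2: (5, -7, 2)
  hex 3: (6, -8, 2)
  hex 4: (7, -9, 2)
  hex 5: (8, -10, 2)
  hex 6: (9, -10, 1)
  hex 7: (10, -10, 0)
  hex 8: (11, -10, -1)
  hex 9: (12, -10, -2)
  hex 10: (13, -10, -3)
  hex 11: (13, -9, -4)
  hex 12: (13, -8, -5)
  hex 13: (13, -7, -6)
  hex 14: (13, -6, -7)
  hex 15: (13, -5, -8)
  hex 16: (12, -4, -8)
  hex 17: (11, -3, -8)
  hex 18: (10, -2, -8)
  hex 19: (9, -1, -8)
  hex 20: (8, 0, -8)
  hex 21: (7, 0, -7)
  hex 22: (6, 0, -6)
  hex 23: (5, 0, -5)
  hex 24: (4, 0, -4)
  hex 25: (3, 0, -3)
  hex 26: (3, -1, -2)
  hex 27: (3, -2, -1)
  hex 28: (3, -3, 0)
  hex 29: (3, -4, 1)
Sorted: 30 hexes.

Answer: 3 -5 2
3 -4 1
3 -3 0
3 -2 -1
3 -1 -2
3 0 -3
4 -6 2
4 0 -4
5 -7 2
5 0 -5
6 -8 2
6 0 -6
7 -9 2
7 0 -7
8 -10 2
8 0 -8
9 -10 1
9 -1 -8
10 -10 0
10 -2 -8
11 -10 -1
11 -3 -8
12 -10 -2
12 -4 -8
13 -10 -3
13 -9 -4
13 -8 -5
13 -7 -6
13 -6 -7
13 -5 -8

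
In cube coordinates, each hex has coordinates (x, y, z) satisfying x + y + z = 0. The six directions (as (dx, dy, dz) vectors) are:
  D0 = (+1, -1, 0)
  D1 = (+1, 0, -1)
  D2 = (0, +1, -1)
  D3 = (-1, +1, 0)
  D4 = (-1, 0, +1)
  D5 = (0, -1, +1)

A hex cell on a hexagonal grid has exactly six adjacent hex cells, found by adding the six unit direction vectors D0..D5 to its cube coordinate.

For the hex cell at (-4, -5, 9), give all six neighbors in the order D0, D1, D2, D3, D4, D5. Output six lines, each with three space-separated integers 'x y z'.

Answer: -3 -6 9
-3 -5 8
-4 -4 8
-5 -4 9
-5 -5 10
-4 -6 10

Derivation:
Center: (-4, -5, 9). Add each direction:
  D0: (-4, -5, 9) + (1, -1, 0) = (-3, -6, 9)
  D1: (-4, -5, 9) + (1, 0, -1) = (-3, -5, 8)
  D2: (-4, -5, 9) + (0, 1, -1) = (-4, -4, 8)
  D3: (-4, -5, 9) + (-1, 1, 0) = (-5, -4, 9)
  D4: (-4, -5, 9) + (-1, 0, 1) = (-5, -5, 10)
  D5: (-4, -5, 9) + (0, -1, 1) = (-4, -6, 10)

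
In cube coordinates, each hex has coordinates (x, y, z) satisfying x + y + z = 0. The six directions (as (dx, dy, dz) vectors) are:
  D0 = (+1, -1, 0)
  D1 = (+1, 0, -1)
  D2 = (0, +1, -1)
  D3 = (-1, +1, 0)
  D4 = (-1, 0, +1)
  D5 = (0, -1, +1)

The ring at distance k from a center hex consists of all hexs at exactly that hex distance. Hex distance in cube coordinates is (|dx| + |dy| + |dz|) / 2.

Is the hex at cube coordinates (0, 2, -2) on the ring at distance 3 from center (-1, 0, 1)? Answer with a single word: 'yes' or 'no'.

|px - cx| = |0 - (-1)| = 1
|py - cy| = |2 - 0| = 2
|pz - cz| = |-2 - 1| = 3
distance = (1+2+3)/2 = 6/2 = 3
radius = 3; distance == radius -> yes

Answer: yes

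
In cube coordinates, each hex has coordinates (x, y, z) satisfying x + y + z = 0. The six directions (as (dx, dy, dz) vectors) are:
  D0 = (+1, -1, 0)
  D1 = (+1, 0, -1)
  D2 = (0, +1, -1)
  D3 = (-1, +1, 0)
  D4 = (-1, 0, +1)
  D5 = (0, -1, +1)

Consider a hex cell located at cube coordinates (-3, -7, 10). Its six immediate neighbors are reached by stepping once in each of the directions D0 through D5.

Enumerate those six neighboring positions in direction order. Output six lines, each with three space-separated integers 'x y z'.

Center: (-3, -7, 10). Add each direction:
  D0: (-3, -7, 10) + (1, -1, 0) = (-2, -8, 10)
  D1: (-3, -7, 10) + (1, 0, -1) = (-2, -7, 9)
  D2: (-3, -7, 10) + (0, 1, -1) = (-3, -6, 9)
  D3: (-3, -7, 10) + (-1, 1, 0) = (-4, -6, 10)
  D4: (-3, -7, 10) + (-1, 0, 1) = (-4, -7, 11)
  D5: (-3, -7, 10) + (0, -1, 1) = (-3, -8, 11)

Answer: -2 -8 10
-2 -7 9
-3 -6 9
-4 -6 10
-4 -7 11
-3 -8 11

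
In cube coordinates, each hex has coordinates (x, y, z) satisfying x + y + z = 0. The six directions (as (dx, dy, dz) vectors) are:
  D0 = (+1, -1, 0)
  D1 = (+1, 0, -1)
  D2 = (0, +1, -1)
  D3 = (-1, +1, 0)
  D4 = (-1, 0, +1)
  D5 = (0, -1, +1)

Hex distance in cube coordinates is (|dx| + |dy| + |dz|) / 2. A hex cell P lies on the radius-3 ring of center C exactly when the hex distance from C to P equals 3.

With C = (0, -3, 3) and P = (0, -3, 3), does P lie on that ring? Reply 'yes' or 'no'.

|px - cx| = |0 - 0| = 0
|py - cy| = |-3 - (-3)| = 0
|pz - cz| = |3 - 3| = 0
distance = (0+0+0)/2 = 0/2 = 0
radius = 3; distance != radius -> no

Answer: no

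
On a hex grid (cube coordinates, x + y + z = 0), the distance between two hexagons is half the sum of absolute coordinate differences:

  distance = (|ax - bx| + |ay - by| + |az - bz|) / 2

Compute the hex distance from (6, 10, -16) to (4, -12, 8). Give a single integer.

Answer: 24

Derivation:
|ax - bx| = |6 - 4| = 2
|ay - by| = |10 - (-12)| = 22
|az - bz| = |-16 - 8| = 24
distance = (2 + 22 + 24) / 2 = 48 / 2 = 24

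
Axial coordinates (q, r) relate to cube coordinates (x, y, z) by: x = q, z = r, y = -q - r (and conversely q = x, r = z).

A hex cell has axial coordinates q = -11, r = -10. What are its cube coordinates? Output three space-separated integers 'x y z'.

Answer: -11 21 -10

Derivation:
x = q = -11
z = r = -10
y = -x - z = -(-11) - (-10) = 21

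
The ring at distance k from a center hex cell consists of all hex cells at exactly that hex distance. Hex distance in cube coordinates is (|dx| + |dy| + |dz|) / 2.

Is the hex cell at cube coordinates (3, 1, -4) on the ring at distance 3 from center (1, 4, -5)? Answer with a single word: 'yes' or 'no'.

|px - cx| = |3 - 1| = 2
|py - cy| = |1 - 4| = 3
|pz - cz| = |-4 - (-5)| = 1
distance = (2+3+1)/2 = 6/2 = 3
radius = 3; distance == radius -> yes

Answer: yes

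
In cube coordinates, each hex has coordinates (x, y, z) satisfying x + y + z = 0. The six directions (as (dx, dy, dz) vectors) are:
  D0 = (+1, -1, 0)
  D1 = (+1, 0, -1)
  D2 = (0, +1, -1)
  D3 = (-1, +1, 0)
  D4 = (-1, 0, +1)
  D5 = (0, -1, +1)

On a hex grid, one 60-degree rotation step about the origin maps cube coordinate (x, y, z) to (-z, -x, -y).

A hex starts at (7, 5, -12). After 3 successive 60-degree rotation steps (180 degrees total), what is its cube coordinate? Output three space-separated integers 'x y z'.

Answer: -7 -5 12

Derivation:
Start: (7, 5, -12)
Step 1: (7, 5, -12) -> (-(-12), -(7), -(5)) = (12, -7, -5)
Step 2: (12, -7, -5) -> (-(-5), -(12), -(-7)) = (5, -12, 7)
Step 3: (5, -12, 7) -> (-(7), -(5), -(-12)) = (-7, -5, 12)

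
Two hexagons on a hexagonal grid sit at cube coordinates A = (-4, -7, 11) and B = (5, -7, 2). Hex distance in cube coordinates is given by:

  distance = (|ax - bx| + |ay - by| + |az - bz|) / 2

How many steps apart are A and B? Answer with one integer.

|ax - bx| = |-4 - 5| = 9
|ay - by| = |-7 - (-7)| = 0
|az - bz| = |11 - 2| = 9
distance = (9 + 0 + 9) / 2 = 18 / 2 = 9

Answer: 9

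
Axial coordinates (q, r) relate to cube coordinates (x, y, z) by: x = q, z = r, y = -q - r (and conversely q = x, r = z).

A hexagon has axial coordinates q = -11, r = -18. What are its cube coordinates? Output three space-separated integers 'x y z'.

x = q = -11
z = r = -18
y = -x - z = -(-11) - (-18) = 29

Answer: -11 29 -18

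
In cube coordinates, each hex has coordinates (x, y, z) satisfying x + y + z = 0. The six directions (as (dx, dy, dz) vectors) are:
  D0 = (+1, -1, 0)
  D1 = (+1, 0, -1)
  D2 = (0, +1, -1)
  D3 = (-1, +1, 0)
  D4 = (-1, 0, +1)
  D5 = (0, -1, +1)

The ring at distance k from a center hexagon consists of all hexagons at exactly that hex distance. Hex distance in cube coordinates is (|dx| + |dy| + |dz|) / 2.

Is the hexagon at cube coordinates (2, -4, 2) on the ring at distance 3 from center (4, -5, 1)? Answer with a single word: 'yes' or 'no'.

|px - cx| = |2 - 4| = 2
|py - cy| = |-4 - (-5)| = 1
|pz - cz| = |2 - 1| = 1
distance = (2+1+1)/2 = 4/2 = 2
radius = 3; distance != radius -> no

Answer: no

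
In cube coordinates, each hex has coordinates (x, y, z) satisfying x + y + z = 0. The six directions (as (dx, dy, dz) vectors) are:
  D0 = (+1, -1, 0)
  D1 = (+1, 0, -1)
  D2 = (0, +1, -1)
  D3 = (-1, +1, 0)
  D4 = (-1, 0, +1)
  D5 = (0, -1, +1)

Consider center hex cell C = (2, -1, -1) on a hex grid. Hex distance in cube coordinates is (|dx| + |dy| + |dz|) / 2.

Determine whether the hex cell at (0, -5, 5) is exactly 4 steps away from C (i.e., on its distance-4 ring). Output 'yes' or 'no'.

|px - cx| = |0 - 2| = 2
|py - cy| = |-5 - (-1)| = 4
|pz - cz| = |5 - (-1)| = 6
distance = (2+4+6)/2 = 12/2 = 6
radius = 4; distance != radius -> no

Answer: no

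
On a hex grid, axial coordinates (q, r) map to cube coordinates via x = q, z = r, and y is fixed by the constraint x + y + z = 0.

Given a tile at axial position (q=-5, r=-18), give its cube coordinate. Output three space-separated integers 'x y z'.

x = q = -5
z = r = -18
y = -x - z = -(-5) - (-18) = 23

Answer: -5 23 -18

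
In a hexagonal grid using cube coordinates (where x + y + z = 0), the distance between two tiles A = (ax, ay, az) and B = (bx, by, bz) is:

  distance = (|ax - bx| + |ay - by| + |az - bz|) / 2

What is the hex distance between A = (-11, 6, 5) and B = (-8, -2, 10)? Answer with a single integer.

Answer: 8

Derivation:
|ax - bx| = |-11 - (-8)| = 3
|ay - by| = |6 - (-2)| = 8
|az - bz| = |5 - 10| = 5
distance = (3 + 8 + 5) / 2 = 16 / 2 = 8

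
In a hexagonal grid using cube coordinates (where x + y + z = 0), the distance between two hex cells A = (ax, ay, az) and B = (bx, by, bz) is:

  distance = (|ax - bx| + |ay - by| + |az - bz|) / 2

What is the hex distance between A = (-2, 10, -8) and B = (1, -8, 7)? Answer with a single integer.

Answer: 18

Derivation:
|ax - bx| = |-2 - 1| = 3
|ay - by| = |10 - (-8)| = 18
|az - bz| = |-8 - 7| = 15
distance = (3 + 18 + 15) / 2 = 36 / 2 = 18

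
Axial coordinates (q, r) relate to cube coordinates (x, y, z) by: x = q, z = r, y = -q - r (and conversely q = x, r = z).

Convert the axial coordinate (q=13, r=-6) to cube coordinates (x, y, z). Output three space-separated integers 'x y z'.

x = q = 13
z = r = -6
y = -x - z = -(13) - (-6) = -7

Answer: 13 -7 -6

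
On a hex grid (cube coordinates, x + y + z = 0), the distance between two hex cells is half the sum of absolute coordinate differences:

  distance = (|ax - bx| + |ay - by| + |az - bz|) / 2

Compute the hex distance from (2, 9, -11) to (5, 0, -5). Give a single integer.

Answer: 9

Derivation:
|ax - bx| = |2 - 5| = 3
|ay - by| = |9 - 0| = 9
|az - bz| = |-11 - (-5)| = 6
distance = (3 + 9 + 6) / 2 = 18 / 2 = 9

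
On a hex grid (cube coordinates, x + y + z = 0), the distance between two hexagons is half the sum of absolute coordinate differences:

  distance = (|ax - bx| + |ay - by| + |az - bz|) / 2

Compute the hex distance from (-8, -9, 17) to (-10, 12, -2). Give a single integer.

|ax - bx| = |-8 - (-10)| = 2
|ay - by| = |-9 - 12| = 21
|az - bz| = |17 - (-2)| = 19
distance = (2 + 21 + 19) / 2 = 42 / 2 = 21

Answer: 21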